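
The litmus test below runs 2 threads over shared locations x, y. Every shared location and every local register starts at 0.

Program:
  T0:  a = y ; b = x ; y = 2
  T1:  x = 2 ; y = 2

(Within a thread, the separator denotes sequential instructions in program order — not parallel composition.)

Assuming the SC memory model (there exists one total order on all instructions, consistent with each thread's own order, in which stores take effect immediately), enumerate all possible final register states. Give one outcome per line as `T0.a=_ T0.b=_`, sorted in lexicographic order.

T0.a=0 T0.b=0
T0.a=0 T0.b=2
T0.a=2 T0.b=2

outcome vector order: (T0.a,T0.b)
|SC outcomes| = 3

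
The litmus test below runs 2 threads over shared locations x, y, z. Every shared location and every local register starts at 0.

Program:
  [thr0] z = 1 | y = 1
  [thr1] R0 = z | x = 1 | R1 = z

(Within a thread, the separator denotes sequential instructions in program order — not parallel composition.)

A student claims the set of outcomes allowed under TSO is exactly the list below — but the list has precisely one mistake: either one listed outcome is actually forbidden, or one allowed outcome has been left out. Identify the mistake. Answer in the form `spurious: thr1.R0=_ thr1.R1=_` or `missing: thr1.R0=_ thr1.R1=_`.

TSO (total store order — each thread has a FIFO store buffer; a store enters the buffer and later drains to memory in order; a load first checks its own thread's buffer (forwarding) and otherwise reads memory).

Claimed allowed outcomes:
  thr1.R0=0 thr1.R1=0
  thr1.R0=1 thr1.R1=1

missing: thr1.R0=0 thr1.R1=1

outcome vector order: (thr1.R0,thr1.R1)
TSO (3): (0,0), (0,1), (1,1)
TSO∖claimed = {(0,1)}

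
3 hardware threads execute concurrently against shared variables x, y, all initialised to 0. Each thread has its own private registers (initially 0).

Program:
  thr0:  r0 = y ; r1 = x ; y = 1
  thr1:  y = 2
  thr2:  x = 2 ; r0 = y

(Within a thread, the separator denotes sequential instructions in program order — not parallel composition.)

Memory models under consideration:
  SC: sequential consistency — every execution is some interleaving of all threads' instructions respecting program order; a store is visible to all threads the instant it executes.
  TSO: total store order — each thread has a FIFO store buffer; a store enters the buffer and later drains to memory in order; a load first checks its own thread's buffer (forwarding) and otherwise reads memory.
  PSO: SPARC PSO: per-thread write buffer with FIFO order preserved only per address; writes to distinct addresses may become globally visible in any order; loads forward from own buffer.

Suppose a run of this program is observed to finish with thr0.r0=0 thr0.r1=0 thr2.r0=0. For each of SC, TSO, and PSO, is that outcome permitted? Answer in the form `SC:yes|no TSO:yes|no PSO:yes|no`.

outcome vector order: (thr0.r0,thr0.r1,thr2.r0)
SC: 11 outcomes — {(0,0,0) (0,0,1) (0,0,2) (0,2,0) (0,2,1) (0,2,2) (2,0,1) (2,0,2) (2,2,0) (2,2,1) (2,2,2)}
TSO: 12 outcomes — {(0,0,0) (0,0,1) (0,0,2) (0,2,0) (0,2,1) (0,2,2) (2,0,0) (2,0,1) (2,0,2) (2,2,0) (2,2,1) (2,2,2)}
PSO: 12 outcomes — {(0,0,0) (0,0,1) (0,0,2) (0,2,0) (0,2,1) (0,2,2) (2,0,0) (2,0,1) (2,0,2) (2,2,0) (2,2,1) (2,2,2)}
target (0,0,0) ∈ {SC,TSO,PSO}

SC:yes TSO:yes PSO:yes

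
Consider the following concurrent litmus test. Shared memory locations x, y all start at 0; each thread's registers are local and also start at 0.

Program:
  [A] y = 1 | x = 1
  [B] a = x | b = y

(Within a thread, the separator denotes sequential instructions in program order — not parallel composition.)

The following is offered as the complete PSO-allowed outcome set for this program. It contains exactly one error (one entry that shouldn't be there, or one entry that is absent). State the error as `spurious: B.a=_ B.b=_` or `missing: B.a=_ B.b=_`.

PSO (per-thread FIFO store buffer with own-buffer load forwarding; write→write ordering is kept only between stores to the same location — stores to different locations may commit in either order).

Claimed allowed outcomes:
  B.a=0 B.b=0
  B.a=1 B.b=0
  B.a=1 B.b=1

missing: B.a=0 B.b=1

outcome vector order: (B.a,B.b)
under PSO → 00 01 10 11
PSO∖claimed = {01}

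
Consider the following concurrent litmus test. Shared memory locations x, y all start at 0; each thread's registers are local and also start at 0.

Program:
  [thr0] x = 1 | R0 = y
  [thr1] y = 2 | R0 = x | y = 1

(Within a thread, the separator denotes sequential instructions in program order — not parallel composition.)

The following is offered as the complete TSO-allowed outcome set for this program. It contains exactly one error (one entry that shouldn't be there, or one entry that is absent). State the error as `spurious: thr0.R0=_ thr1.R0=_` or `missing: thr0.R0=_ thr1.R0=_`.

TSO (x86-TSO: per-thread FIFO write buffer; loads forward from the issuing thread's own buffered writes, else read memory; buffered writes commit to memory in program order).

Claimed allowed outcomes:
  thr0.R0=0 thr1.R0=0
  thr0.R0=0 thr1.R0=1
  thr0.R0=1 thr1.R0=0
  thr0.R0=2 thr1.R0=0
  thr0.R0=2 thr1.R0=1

outcome vector order: (thr0.R0,thr1.R0)
under TSO → <0 0>; <0 1>; <1 0>; <1 1>; <2 0>; <2 1>
TSO∖claimed = {<1 1>}

missing: thr0.R0=1 thr1.R0=1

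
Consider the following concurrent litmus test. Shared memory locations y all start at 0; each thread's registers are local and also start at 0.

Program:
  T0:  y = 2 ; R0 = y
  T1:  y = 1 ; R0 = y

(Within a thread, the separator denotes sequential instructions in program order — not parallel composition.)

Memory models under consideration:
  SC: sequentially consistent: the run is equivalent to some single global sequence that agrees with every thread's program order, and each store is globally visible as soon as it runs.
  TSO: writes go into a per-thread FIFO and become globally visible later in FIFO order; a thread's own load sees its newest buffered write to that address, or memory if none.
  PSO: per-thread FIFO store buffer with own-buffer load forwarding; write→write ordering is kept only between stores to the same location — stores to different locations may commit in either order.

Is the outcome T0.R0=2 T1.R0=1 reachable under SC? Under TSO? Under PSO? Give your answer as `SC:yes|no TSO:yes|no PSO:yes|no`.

SC:yes TSO:yes PSO:yes

outcome vector order: (T0.R0,T1.R0)
SC: 3 outcomes — {<1 1>; <2 1>; <2 2>}
TSO: 3 outcomes — {<1 1>; <2 1>; <2 2>}
PSO: 3 outcomes — {<1 1>; <2 1>; <2 2>}
target <2 1> ∈ {SC,TSO,PSO}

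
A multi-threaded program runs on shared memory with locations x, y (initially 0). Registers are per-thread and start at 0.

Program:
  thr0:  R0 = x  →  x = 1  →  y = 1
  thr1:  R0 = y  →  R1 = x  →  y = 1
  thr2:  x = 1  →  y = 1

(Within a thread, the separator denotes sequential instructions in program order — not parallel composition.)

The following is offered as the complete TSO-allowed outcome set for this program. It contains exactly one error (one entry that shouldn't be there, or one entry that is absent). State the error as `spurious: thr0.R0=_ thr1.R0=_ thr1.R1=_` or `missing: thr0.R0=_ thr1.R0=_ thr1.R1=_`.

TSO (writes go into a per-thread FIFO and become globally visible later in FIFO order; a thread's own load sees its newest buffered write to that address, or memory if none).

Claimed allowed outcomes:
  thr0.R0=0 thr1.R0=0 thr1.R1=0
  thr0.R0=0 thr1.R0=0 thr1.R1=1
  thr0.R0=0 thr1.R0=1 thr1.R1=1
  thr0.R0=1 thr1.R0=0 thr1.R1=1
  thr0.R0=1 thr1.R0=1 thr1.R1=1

missing: thr0.R0=1 thr1.R0=0 thr1.R1=0

outcome vector order: (thr0.R0,thr1.R0,thr1.R1)
[TSO] allowed = {(0,0,0) (0,0,1) (0,1,1) (1,0,0) (1,0,1) (1,1,1)}
TSO∖claimed = {(1,0,0)}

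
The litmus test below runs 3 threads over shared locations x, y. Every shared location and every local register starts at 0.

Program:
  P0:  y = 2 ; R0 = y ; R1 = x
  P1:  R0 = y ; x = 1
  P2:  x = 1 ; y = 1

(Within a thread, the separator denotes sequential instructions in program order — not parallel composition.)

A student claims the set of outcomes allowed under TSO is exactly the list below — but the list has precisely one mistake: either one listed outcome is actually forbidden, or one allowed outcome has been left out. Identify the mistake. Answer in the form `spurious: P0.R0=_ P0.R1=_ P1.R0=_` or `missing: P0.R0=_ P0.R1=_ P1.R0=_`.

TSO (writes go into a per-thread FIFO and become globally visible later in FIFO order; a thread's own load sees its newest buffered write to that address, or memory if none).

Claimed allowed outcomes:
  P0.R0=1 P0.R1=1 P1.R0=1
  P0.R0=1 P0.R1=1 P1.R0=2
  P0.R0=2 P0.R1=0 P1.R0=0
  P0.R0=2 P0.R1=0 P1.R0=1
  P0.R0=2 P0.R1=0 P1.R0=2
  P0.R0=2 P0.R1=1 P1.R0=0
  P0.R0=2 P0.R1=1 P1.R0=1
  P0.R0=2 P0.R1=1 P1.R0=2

missing: P0.R0=1 P0.R1=1 P1.R0=0

outcome vector order: (P0.R0,P0.R1,P1.R0)
[TSO] allowed = {(1,1,0); (1,1,1); (1,1,2); (2,0,0); (2,0,1); (2,0,2); (2,1,0); (2,1,1); (2,1,2)}
TSO∖claimed = {(1,1,0)}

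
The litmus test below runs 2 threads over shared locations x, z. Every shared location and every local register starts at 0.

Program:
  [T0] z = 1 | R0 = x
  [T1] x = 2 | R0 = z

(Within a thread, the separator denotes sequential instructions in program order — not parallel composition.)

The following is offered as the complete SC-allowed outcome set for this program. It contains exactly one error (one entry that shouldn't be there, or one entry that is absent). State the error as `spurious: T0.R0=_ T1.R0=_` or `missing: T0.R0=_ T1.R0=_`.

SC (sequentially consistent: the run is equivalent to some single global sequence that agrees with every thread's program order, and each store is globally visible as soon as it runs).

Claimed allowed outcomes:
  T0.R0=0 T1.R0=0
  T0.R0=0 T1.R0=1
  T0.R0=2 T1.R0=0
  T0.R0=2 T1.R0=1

outcome vector order: (T0.R0,T1.R0)
under SC → <0 1>; <2 0>; <2 1>
claimed∖SC = {<0 0>}

spurious: T0.R0=0 T1.R0=0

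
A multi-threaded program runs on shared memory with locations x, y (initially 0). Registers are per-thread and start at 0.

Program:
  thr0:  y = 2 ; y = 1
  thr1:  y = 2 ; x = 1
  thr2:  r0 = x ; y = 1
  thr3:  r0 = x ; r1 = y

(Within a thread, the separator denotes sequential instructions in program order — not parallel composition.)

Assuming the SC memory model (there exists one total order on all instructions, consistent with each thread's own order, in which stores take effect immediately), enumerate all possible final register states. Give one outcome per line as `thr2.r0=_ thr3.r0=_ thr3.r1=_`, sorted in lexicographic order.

thr2.r0=0 thr3.r0=0 thr3.r1=0
thr2.r0=0 thr3.r0=0 thr3.r1=1
thr2.r0=0 thr3.r0=0 thr3.r1=2
thr2.r0=0 thr3.r0=1 thr3.r1=1
thr2.r0=0 thr3.r0=1 thr3.r1=2
thr2.r0=1 thr3.r0=0 thr3.r1=0
thr2.r0=1 thr3.r0=0 thr3.r1=1
thr2.r0=1 thr3.r0=0 thr3.r1=2
thr2.r0=1 thr3.r0=1 thr3.r1=1
thr2.r0=1 thr3.r0=1 thr3.r1=2

outcome vector order: (thr2.r0,thr3.r0,thr3.r1)
|SC outcomes| = 10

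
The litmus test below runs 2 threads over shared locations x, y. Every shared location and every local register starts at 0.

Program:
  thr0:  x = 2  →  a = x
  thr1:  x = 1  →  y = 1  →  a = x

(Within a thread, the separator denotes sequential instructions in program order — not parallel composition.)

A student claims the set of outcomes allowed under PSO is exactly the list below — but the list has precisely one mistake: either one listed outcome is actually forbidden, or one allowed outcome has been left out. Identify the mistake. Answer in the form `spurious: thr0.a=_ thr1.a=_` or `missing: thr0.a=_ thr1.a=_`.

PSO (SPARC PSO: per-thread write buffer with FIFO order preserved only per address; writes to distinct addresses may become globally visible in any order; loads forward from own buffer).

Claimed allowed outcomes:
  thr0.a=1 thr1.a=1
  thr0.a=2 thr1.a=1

missing: thr0.a=2 thr1.a=2

outcome vector order: (thr0.a,thr1.a)
PSO: 3 outcomes — {11; 21; 22}
PSO∖claimed = {22}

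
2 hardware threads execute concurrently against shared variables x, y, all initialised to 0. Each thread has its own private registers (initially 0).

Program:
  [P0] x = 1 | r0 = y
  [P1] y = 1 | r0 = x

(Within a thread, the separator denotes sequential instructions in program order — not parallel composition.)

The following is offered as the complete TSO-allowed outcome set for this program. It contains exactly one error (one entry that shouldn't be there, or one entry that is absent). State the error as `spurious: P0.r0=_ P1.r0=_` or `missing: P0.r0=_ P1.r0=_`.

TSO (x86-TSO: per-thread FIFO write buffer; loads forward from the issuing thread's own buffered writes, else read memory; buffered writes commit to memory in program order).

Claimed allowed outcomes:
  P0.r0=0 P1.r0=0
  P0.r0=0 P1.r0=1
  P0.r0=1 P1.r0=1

outcome vector order: (P0.r0,P1.r0)
under TSO → (0,0), (0,1), (1,0), (1,1)
TSO∖claimed = {(1,0)}

missing: P0.r0=1 P1.r0=0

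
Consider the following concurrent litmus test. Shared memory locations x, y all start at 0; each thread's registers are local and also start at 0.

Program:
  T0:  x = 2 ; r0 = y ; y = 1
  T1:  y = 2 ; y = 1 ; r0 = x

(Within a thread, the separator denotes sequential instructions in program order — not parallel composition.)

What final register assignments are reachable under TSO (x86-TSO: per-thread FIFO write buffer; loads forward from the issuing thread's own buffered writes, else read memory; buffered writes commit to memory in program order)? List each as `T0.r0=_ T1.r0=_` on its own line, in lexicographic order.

T0.r0=0 T1.r0=0
T0.r0=0 T1.r0=2
T0.r0=1 T1.r0=0
T0.r0=1 T1.r0=2
T0.r0=2 T1.r0=0
T0.r0=2 T1.r0=2

outcome vector order: (T0.r0,T1.r0)
|TSO outcomes| = 6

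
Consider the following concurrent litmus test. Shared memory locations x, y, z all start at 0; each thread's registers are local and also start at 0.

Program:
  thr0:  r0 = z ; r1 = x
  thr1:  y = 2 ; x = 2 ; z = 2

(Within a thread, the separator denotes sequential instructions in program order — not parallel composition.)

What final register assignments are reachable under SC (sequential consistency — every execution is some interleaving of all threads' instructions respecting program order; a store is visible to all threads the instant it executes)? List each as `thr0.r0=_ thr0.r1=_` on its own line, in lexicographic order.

thr0.r0=0 thr0.r1=0
thr0.r0=0 thr0.r1=2
thr0.r0=2 thr0.r1=2

outcome vector order: (thr0.r0,thr0.r1)
|SC outcomes| = 3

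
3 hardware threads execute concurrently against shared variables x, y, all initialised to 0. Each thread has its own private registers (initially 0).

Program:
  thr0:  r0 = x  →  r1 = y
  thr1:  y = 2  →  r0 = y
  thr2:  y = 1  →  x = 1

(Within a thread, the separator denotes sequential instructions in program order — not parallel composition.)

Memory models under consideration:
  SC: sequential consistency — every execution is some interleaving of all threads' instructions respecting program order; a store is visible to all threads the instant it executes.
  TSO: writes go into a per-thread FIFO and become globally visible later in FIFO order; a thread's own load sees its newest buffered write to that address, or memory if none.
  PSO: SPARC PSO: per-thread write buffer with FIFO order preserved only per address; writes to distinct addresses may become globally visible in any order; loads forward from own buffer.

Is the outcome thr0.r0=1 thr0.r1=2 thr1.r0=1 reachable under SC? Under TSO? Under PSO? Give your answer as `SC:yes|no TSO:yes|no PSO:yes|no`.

SC:no TSO:no PSO:yes

outcome vector order: (thr0.r0,thr0.r1,thr1.r0)
SC: 9 outcomes — {<0 0 1>, <0 0 2>, <0 1 1>, <0 1 2>, <0 2 1>, <0 2 2>, <1 1 1>, <1 1 2>, <1 2 2>}
TSO: 9 outcomes — {<0 0 1>, <0 0 2>, <0 1 1>, <0 1 2>, <0 2 1>, <0 2 2>, <1 1 1>, <1 1 2>, <1 2 2>}
PSO: 12 outcomes — {<0 0 1>, <0 0 2>, <0 1 1>, <0 1 2>, <0 2 1>, <0 2 2>, <1 0 1>, <1 0 2>, <1 1 1>, <1 1 2>, <1 2 1>, <1 2 2>}
target <1 2 1> ∈ {PSO}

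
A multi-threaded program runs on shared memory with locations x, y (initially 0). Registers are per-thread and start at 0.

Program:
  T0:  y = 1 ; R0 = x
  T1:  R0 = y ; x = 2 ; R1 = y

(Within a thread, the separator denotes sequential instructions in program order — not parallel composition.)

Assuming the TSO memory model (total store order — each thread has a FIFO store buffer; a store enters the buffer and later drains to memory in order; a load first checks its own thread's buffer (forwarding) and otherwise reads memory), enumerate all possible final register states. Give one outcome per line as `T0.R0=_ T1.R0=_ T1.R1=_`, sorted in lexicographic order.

T0.R0=0 T1.R0=0 T1.R1=0
T0.R0=0 T1.R0=0 T1.R1=1
T0.R0=0 T1.R0=1 T1.R1=1
T0.R0=2 T1.R0=0 T1.R1=0
T0.R0=2 T1.R0=0 T1.R1=1
T0.R0=2 T1.R0=1 T1.R1=1

outcome vector order: (T0.R0,T1.R0,T1.R1)
|TSO outcomes| = 6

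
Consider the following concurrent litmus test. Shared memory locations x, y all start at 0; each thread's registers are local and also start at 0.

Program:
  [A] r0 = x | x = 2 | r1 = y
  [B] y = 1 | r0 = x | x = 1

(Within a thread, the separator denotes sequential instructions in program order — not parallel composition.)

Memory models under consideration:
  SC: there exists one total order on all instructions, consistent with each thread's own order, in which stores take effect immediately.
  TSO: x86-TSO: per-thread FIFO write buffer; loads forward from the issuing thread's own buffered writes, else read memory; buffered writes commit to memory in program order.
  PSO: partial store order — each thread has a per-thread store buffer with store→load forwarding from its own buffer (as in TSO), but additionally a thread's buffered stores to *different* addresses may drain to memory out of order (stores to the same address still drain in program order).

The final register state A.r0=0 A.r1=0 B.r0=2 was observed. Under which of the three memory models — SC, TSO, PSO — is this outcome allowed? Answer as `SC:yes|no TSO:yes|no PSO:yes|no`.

SC:yes TSO:yes PSO:yes

outcome vector order: (A.r0,A.r1,B.r0)
[SC] allowed = {(0,0,2), (0,1,0), (0,1,2), (1,1,0)}
[TSO] allowed = {(0,0,0), (0,0,2), (0,1,0), (0,1,2), (1,1,0)}
[PSO] allowed = {(0,0,0), (0,0,2), (0,1,0), (0,1,2), (1,0,0), (1,1,0)}
target (0,0,2) ∈ {SC,TSO,PSO}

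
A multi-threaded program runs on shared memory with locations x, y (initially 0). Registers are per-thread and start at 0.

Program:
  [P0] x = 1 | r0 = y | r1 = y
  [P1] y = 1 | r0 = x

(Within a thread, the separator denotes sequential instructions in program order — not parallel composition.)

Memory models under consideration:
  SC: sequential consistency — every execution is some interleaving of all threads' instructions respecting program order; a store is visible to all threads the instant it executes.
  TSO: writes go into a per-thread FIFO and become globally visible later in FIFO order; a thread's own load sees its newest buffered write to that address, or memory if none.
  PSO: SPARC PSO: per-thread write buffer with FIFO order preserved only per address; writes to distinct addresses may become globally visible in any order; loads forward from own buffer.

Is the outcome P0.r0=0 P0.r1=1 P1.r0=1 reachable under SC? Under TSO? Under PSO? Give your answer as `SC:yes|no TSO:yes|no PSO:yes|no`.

outcome vector order: (P0.r0,P0.r1,P1.r0)
[SC] allowed = {001; 011; 110; 111}
[TSO] allowed = {000; 001; 010; 011; 110; 111}
[PSO] allowed = {000; 001; 010; 011; 110; 111}
target 011 ∈ {SC,TSO,PSO}

SC:yes TSO:yes PSO:yes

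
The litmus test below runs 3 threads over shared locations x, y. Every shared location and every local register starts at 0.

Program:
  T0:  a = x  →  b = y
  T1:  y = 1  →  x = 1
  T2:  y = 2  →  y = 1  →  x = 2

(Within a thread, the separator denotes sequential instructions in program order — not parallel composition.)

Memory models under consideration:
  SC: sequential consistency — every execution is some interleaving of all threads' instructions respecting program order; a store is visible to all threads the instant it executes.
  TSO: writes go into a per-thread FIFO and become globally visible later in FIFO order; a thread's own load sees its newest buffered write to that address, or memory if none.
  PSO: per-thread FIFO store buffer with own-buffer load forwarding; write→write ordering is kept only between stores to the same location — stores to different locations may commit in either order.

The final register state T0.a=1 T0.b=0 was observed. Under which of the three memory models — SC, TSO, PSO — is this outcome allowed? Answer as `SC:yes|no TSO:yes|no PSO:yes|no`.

SC:no TSO:no PSO:yes

outcome vector order: (T0.a,T0.b)
[SC] allowed = {(0,0), (0,1), (0,2), (1,1), (1,2), (2,1)}
[TSO] allowed = {(0,0), (0,1), (0,2), (1,1), (1,2), (2,1)}
[PSO] allowed = {(0,0), (0,1), (0,2), (1,0), (1,1), (1,2), (2,0), (2,1), (2,2)}
target (1,0) ∈ {PSO}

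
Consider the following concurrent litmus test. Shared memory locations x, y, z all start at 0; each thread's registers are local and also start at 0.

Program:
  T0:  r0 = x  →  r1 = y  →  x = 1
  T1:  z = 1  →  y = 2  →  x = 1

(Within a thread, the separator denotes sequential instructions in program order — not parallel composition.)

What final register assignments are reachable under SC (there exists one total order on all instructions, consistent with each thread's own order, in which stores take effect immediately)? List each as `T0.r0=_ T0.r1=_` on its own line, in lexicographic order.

outcome vector order: (T0.r0,T0.r1)
|SC outcomes| = 3

T0.r0=0 T0.r1=0
T0.r0=0 T0.r1=2
T0.r0=1 T0.r1=2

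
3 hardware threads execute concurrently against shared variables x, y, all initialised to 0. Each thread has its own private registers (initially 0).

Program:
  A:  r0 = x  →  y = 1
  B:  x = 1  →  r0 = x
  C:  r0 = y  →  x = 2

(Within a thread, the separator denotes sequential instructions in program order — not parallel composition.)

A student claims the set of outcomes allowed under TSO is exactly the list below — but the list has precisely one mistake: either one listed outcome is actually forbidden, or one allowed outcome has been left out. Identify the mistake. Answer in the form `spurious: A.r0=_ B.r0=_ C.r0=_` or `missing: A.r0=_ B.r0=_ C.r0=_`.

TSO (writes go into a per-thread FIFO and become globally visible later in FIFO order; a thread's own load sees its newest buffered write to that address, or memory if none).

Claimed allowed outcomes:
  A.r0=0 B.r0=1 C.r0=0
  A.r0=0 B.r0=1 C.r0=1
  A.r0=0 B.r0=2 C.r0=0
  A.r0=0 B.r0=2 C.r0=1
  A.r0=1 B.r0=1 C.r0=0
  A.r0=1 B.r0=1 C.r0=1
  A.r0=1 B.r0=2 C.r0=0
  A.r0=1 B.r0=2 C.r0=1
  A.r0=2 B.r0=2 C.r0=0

outcome vector order: (A.r0,B.r0,C.r0)
under TSO → 010 011 020 021 110 111 120 121 210 220
TSO∖claimed = {210}

missing: A.r0=2 B.r0=1 C.r0=0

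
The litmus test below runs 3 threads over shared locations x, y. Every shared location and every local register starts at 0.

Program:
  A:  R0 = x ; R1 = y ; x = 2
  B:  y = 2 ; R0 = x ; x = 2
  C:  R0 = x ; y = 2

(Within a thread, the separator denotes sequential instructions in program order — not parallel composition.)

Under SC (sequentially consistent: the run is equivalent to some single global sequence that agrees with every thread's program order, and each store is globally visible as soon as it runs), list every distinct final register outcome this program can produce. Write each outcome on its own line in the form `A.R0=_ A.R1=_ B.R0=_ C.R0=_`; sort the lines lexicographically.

A.R0=0 A.R1=0 B.R0=0 C.R0=0
A.R0=0 A.R1=0 B.R0=0 C.R0=2
A.R0=0 A.R1=0 B.R0=2 C.R0=0
A.R0=0 A.R1=0 B.R0=2 C.R0=2
A.R0=0 A.R1=2 B.R0=0 C.R0=0
A.R0=0 A.R1=2 B.R0=0 C.R0=2
A.R0=0 A.R1=2 B.R0=2 C.R0=0
A.R0=0 A.R1=2 B.R0=2 C.R0=2
A.R0=2 A.R1=2 B.R0=0 C.R0=0
A.R0=2 A.R1=2 B.R0=0 C.R0=2

outcome vector order: (A.R0,A.R1,B.R0,C.R0)
|SC outcomes| = 10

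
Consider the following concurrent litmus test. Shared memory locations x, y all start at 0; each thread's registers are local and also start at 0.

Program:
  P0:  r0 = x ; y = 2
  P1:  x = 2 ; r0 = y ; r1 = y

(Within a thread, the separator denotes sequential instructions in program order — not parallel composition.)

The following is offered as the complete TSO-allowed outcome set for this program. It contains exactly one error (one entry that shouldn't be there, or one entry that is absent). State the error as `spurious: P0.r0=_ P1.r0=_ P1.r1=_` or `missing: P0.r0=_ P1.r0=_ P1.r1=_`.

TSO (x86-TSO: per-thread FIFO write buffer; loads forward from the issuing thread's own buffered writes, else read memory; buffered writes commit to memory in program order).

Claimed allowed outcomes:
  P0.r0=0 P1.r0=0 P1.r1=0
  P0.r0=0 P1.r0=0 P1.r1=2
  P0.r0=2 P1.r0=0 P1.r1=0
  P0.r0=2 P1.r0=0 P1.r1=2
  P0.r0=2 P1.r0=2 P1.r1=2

outcome vector order: (P0.r0,P1.r0,P1.r1)
[TSO] allowed = {<0 0 0> <0 0 2> <0 2 2> <2 0 0> <2 0 2> <2 2 2>}
TSO∖claimed = {<0 2 2>}

missing: P0.r0=0 P1.r0=2 P1.r1=2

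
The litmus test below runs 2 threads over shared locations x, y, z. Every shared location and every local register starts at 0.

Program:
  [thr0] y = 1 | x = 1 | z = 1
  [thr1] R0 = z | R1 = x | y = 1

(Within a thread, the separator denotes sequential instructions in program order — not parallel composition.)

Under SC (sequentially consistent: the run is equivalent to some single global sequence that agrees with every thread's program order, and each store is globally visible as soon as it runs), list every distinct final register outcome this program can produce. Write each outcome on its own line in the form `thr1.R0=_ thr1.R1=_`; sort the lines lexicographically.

outcome vector order: (thr1.R0,thr1.R1)
|SC outcomes| = 3

thr1.R0=0 thr1.R1=0
thr1.R0=0 thr1.R1=1
thr1.R0=1 thr1.R1=1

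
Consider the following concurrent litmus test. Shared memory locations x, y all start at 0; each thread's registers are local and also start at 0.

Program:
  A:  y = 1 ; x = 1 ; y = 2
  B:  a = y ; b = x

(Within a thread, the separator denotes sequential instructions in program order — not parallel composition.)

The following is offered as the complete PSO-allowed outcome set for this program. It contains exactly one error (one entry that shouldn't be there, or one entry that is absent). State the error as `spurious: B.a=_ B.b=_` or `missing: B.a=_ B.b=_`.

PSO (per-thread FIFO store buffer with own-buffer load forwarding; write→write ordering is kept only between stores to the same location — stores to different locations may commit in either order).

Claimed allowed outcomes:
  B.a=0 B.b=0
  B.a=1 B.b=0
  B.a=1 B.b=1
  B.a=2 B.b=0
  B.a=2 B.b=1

outcome vector order: (B.a,B.b)
[PSO] allowed = {(0,0); (0,1); (1,0); (1,1); (2,0); (2,1)}
PSO∖claimed = {(0,1)}

missing: B.a=0 B.b=1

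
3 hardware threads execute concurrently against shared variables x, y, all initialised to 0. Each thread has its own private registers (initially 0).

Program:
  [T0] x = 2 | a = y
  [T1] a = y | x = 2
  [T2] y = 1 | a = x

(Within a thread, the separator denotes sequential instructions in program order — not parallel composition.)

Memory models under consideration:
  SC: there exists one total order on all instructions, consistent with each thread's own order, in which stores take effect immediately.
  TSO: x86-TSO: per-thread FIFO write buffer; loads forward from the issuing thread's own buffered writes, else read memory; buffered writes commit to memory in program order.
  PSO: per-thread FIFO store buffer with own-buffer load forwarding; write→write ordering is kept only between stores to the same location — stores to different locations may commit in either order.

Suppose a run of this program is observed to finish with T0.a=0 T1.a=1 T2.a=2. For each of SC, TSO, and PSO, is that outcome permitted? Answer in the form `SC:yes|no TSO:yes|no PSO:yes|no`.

outcome vector order: (T0.a,T1.a,T2.a)
SC (6): (0,0,2), (0,1,2), (1,0,0), (1,0,2), (1,1,0), (1,1,2)
TSO (8): (0,0,0), (0,0,2), (0,1,0), (0,1,2), (1,0,0), (1,0,2), (1,1,0), (1,1,2)
PSO (8): (0,0,0), (0,0,2), (0,1,0), (0,1,2), (1,0,0), (1,0,2), (1,1,0), (1,1,2)
target (0,1,2) ∈ {SC,TSO,PSO}

SC:yes TSO:yes PSO:yes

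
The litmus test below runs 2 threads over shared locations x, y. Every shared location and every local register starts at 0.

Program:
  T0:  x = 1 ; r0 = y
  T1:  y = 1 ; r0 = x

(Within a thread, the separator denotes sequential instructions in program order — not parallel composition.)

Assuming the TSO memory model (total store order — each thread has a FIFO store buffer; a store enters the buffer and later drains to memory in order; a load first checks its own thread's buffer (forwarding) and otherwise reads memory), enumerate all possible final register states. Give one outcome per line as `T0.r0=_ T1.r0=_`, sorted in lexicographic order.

T0.r0=0 T1.r0=0
T0.r0=0 T1.r0=1
T0.r0=1 T1.r0=0
T0.r0=1 T1.r0=1

outcome vector order: (T0.r0,T1.r0)
|TSO outcomes| = 4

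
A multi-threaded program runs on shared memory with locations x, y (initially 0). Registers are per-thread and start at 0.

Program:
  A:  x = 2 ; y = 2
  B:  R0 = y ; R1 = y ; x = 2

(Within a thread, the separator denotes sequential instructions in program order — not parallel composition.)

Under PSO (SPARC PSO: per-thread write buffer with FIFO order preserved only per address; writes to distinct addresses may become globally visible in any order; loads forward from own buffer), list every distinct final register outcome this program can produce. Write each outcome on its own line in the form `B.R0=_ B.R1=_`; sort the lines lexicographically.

outcome vector order: (B.R0,B.R1)
|PSO outcomes| = 3

B.R0=0 B.R1=0
B.R0=0 B.R1=2
B.R0=2 B.R1=2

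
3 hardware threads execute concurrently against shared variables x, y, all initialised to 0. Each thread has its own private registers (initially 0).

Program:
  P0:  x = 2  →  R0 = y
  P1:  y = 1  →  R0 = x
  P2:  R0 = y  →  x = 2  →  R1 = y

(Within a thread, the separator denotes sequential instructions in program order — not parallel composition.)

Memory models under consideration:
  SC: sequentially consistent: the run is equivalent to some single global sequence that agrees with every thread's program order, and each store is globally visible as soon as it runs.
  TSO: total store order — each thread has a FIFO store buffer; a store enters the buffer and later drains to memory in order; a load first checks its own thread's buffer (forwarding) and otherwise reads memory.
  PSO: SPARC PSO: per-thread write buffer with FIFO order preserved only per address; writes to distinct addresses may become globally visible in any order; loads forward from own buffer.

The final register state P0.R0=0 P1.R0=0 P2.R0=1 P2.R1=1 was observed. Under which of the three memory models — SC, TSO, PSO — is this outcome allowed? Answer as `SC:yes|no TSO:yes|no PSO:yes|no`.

SC:no TSO:yes PSO:yes

outcome vector order: (P0.R0,P1.R0,P2.R0,P2.R1)
[SC] allowed = {<0 2 0 0> <0 2 0 1> <0 2 1 1> <1 0 0 1> <1 0 1 1> <1 2 0 0> <1 2 0 1> <1 2 1 1>}
[TSO] allowed = {<0 0 0 0> <0 0 0 1> <0 0 1 1> <0 2 0 0> <0 2 0 1> <0 2 1 1> <1 0 0 0> <1 0 0 1> <1 0 1 1> <1 2 0 0> <1 2 0 1> <1 2 1 1>}
[PSO] allowed = {<0 0 0 0> <0 0 0 1> <0 0 1 1> <0 2 0 0> <0 2 0 1> <0 2 1 1> <1 0 0 0> <1 0 0 1> <1 0 1 1> <1 2 0 0> <1 2 0 1> <1 2 1 1>}
target <0 0 1 1> ∈ {TSO,PSO}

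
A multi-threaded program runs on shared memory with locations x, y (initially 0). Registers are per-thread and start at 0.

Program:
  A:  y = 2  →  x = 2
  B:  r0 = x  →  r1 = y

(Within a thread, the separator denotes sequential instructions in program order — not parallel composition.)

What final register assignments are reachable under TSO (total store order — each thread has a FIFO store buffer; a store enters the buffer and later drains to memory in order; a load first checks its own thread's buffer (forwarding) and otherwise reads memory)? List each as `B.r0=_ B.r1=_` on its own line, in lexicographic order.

B.r0=0 B.r1=0
B.r0=0 B.r1=2
B.r0=2 B.r1=2

outcome vector order: (B.r0,B.r1)
|TSO outcomes| = 3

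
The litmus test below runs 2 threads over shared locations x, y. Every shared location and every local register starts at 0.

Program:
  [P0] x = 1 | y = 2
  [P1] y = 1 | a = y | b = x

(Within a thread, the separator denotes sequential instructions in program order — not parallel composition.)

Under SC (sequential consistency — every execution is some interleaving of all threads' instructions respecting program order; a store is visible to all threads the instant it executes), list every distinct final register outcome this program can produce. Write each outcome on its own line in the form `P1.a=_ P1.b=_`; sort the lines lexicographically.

outcome vector order: (P1.a,P1.b)
|SC outcomes| = 3

P1.a=1 P1.b=0
P1.a=1 P1.b=1
P1.a=2 P1.b=1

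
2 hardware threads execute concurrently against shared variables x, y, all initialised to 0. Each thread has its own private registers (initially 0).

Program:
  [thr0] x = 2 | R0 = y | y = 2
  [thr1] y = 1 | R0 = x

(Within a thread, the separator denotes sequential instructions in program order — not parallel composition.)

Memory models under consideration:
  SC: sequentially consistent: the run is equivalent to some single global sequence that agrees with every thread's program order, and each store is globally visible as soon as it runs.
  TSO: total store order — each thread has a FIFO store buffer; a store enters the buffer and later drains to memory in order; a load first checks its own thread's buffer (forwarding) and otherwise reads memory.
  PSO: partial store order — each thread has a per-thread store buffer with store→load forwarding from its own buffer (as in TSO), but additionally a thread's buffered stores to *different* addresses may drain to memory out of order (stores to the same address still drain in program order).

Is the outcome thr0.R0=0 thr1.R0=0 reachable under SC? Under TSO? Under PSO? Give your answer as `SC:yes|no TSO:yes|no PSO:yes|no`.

SC:no TSO:yes PSO:yes

outcome vector order: (thr0.R0,thr1.R0)
SC (3): 02; 10; 12
TSO (4): 00; 02; 10; 12
PSO (4): 00; 02; 10; 12
target 00 ∈ {TSO,PSO}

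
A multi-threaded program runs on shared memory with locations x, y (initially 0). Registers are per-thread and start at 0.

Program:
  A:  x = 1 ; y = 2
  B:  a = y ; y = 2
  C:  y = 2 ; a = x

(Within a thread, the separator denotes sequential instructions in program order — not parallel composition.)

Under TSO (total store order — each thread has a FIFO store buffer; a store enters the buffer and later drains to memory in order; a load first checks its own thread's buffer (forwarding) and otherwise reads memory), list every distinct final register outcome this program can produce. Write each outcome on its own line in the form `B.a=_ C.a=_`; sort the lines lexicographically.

B.a=0 C.a=0
B.a=0 C.a=1
B.a=2 C.a=0
B.a=2 C.a=1

outcome vector order: (B.a,C.a)
|TSO outcomes| = 4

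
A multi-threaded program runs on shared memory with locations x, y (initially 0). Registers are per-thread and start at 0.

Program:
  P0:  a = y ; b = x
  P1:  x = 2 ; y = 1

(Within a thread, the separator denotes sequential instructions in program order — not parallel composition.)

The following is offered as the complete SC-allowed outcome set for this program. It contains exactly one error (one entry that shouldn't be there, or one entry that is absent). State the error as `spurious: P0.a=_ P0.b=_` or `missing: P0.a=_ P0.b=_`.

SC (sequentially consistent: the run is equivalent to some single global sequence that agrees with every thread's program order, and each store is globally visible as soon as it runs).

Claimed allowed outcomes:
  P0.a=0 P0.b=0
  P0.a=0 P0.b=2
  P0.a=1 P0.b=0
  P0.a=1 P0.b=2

outcome vector order: (P0.a,P0.b)
[SC] allowed = {(0,0); (0,2); (1,2)}
claimed∖SC = {(1,0)}

spurious: P0.a=1 P0.b=0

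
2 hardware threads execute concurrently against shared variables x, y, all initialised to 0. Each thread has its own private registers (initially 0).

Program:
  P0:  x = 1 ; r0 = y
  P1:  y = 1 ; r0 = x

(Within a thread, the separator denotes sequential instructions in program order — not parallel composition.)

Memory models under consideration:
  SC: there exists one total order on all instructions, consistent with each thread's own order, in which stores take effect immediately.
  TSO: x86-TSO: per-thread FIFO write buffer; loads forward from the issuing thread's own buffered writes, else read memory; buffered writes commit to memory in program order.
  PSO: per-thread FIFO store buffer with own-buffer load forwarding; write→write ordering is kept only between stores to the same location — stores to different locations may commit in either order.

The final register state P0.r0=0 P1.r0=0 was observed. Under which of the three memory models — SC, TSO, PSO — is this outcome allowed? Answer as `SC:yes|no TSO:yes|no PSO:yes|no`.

SC:no TSO:yes PSO:yes

outcome vector order: (P0.r0,P1.r0)
[SC] allowed = {0/1, 1/0, 1/1}
[TSO] allowed = {0/0, 0/1, 1/0, 1/1}
[PSO] allowed = {0/0, 0/1, 1/0, 1/1}
target 0/0 ∈ {TSO,PSO}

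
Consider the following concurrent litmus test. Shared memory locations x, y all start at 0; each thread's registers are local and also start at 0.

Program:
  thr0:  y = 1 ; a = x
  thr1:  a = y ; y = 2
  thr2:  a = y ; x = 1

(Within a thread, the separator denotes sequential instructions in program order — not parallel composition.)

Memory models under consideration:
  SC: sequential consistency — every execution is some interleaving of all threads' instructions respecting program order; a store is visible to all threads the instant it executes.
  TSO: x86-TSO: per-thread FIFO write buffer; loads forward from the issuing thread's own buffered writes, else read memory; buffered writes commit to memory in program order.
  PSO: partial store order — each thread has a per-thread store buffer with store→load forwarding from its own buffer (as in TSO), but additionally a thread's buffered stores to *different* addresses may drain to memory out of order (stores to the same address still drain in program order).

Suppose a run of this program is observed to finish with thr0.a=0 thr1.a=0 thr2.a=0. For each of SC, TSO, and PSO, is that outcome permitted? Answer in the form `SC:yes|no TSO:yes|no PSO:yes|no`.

outcome vector order: (thr0.a,thr1.a,thr2.a)
SC: 12 outcomes — {(0,0,0) (0,0,1) (0,0,2) (0,1,0) (0,1,1) (0,1,2) (1,0,0) (1,0,1) (1,0,2) (1,1,0) (1,1,1) (1,1,2)}
TSO: 12 outcomes — {(0,0,0) (0,0,1) (0,0,2) (0,1,0) (0,1,1) (0,1,2) (1,0,0) (1,0,1) (1,0,2) (1,1,0) (1,1,1) (1,1,2)}
PSO: 12 outcomes — {(0,0,0) (0,0,1) (0,0,2) (0,1,0) (0,1,1) (0,1,2) (1,0,0) (1,0,1) (1,0,2) (1,1,0) (1,1,1) (1,1,2)}
target (0,0,0) ∈ {SC,TSO,PSO}

SC:yes TSO:yes PSO:yes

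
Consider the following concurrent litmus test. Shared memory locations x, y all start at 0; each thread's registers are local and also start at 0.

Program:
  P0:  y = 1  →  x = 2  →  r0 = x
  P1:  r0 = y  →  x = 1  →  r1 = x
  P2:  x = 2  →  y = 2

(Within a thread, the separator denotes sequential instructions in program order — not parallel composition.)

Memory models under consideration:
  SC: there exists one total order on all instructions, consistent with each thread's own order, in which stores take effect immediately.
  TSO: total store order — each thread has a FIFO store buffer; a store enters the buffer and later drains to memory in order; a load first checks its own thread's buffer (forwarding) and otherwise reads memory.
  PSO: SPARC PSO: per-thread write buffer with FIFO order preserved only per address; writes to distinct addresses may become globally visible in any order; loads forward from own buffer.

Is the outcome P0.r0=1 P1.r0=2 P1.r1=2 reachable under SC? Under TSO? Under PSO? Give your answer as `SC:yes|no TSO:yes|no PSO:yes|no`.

SC:no TSO:no PSO:yes

outcome vector order: (P0.r0,P1.r0,P1.r1)
under SC → (1,0,1); (1,0,2); (1,1,1); (1,1,2); (1,2,1); (2,0,1); (2,0,2); (2,1,1); (2,1,2); (2,2,1); (2,2,2)
under TSO → (1,0,1); (1,0,2); (1,1,1); (1,1,2); (1,2,1); (2,0,1); (2,0,2); (2,1,1); (2,1,2); (2,2,1); (2,2,2)
under PSO → (1,0,1); (1,0,2); (1,1,1); (1,1,2); (1,2,1); (1,2,2); (2,0,1); (2,0,2); (2,1,1); (2,1,2); (2,2,1); (2,2,2)
target (1,2,2) ∈ {PSO}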